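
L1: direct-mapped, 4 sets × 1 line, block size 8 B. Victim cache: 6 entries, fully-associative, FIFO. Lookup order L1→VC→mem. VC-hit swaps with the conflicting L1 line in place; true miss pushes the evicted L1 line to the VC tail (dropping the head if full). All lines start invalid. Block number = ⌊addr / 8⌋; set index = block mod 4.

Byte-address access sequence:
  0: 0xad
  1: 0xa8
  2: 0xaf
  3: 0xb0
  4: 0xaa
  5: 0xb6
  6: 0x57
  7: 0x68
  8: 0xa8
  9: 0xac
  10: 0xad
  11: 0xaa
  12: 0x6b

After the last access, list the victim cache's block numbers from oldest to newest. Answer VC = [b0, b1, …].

VC = [22, 21]

0: 0xad (blk 21, set 1) → MISS  vc=[]
1: 0xa8 (blk 21, set 1) → L1-HIT  vc=[]
2: 0xaf (blk 21, set 1) → L1-HIT  vc=[]
3: 0xb0 (blk 22, set 2) → MISS  vc=[]
4: 0xaa (blk 21, set 1) → L1-HIT  vc=[]
5: 0xb6 (blk 22, set 2) → L1-HIT  vc=[]
6: 0x57 (blk 10, set 2) → MISS  vc=[22]
7: 0x68 (blk 13, set 1) → MISS  vc=[22, 21]
8: 0xa8 (blk 21, set 1) → VC-HIT  vc=[22, 13]
9: 0xac (blk 21, set 1) → L1-HIT  vc=[22, 13]
10: 0xad (blk 21, set 1) → L1-HIT  vc=[22, 13]
11: 0xaa (blk 21, set 1) → L1-HIT  vc=[22, 13]
12: 0x6b (blk 13, set 1) → VC-HIT  vc=[22, 21]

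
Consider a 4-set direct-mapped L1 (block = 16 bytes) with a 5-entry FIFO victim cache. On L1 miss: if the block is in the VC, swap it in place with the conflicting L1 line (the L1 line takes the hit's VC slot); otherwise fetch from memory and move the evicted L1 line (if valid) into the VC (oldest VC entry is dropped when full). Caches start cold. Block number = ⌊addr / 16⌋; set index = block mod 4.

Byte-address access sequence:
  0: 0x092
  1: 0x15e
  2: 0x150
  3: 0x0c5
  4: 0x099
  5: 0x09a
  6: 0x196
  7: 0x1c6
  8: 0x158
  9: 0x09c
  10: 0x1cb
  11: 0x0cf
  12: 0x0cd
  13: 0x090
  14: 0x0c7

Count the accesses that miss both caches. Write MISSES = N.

MISSES = 5

  [0] addr=0x92 blk=9 s=1: MISS | VC []
  [1] addr=0x15e blk=21 s=1: MISS | VC [9]
  [2] addr=0x150 blk=21 s=1: L1-HIT | VC [9]
  [3] addr=0xc5 blk=12 s=0: MISS | VC [9]
  [4] addr=0x99 blk=9 s=1: VC-HIT | VC [21]
  [5] addr=0x9a blk=9 s=1: L1-HIT | VC [21]
  [6] addr=0x196 blk=25 s=1: MISS | VC [21, 9]
  [7] addr=0x1c6 blk=28 s=0: MISS | VC [21, 9, 12]
  [8] addr=0x158 blk=21 s=1: VC-HIT | VC [25, 9, 12]
  [9] addr=0x9c blk=9 s=1: VC-HIT | VC [25, 21, 12]
  [10] addr=0x1cb blk=28 s=0: L1-HIT | VC [25, 21, 12]
  [11] addr=0xcf blk=12 s=0: VC-HIT | VC [25, 21, 28]
  [12] addr=0xcd blk=12 s=0: L1-HIT | VC [25, 21, 28]
  [13] addr=0x90 blk=9 s=1: L1-HIT | VC [25, 21, 28]
  [14] addr=0xc7 blk=12 s=0: L1-HIT | VC [25, 21, 28]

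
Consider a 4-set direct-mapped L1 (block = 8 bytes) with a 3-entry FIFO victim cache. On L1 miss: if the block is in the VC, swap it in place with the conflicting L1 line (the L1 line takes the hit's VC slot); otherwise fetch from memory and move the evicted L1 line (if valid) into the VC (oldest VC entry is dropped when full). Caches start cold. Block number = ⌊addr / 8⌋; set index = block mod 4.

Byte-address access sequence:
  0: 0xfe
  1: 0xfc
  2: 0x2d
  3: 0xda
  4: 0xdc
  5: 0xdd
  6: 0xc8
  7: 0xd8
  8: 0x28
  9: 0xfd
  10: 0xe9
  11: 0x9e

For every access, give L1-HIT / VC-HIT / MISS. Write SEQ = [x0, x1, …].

0: 0xfe (blk 31, set 3) → MISS  vc=[]
1: 0xfc (blk 31, set 3) → L1-HIT  vc=[]
2: 0x2d (blk 5, set 1) → MISS  vc=[]
3: 0xda (blk 27, set 3) → MISS  vc=[31]
4: 0xdc (blk 27, set 3) → L1-HIT  vc=[31]
5: 0xdd (blk 27, set 3) → L1-HIT  vc=[31]
6: 0xc8 (blk 25, set 1) → MISS  vc=[31, 5]
7: 0xd8 (blk 27, set 3) → L1-HIT  vc=[31, 5]
8: 0x28 (blk 5, set 1) → VC-HIT  vc=[31, 25]
9: 0xfd (blk 31, set 3) → VC-HIT  vc=[27, 25]
10: 0xe9 (blk 29, set 1) → MISS  vc=[27, 25, 5]
11: 0x9e (blk 19, set 3) → MISS  vc=[25, 5, 31]

SEQ = [MISS, L1-HIT, MISS, MISS, L1-HIT, L1-HIT, MISS, L1-HIT, VC-HIT, VC-HIT, MISS, MISS]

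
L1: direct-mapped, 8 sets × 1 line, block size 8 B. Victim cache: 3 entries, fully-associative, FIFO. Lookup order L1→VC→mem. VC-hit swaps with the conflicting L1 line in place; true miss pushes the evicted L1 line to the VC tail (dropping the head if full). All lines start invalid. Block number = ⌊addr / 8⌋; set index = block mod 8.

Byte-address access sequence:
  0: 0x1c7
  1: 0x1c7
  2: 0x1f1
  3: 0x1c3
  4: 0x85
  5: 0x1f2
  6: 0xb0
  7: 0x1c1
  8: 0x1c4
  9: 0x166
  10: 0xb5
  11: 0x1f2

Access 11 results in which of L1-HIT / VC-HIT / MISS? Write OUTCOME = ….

0: 0x1c7 (blk 56, set 0) → MISS  vc=[]
1: 0x1c7 (blk 56, set 0) → L1-HIT  vc=[]
2: 0x1f1 (blk 62, set 6) → MISS  vc=[]
3: 0x1c3 (blk 56, set 0) → L1-HIT  vc=[]
4: 0x85 (blk 16, set 0) → MISS  vc=[56]
5: 0x1f2 (blk 62, set 6) → L1-HIT  vc=[56]
6: 0xb0 (blk 22, set 6) → MISS  vc=[56, 62]
7: 0x1c1 (blk 56, set 0) → VC-HIT  vc=[16, 62]
8: 0x1c4 (blk 56, set 0) → L1-HIT  vc=[16, 62]
9: 0x166 (blk 44, set 4) → MISS  vc=[16, 62]
10: 0xb5 (blk 22, set 6) → L1-HIT  vc=[16, 62]
11: 0x1f2 (blk 62, set 6) → VC-HIT  vc=[16, 22]

OUTCOME = VC-HIT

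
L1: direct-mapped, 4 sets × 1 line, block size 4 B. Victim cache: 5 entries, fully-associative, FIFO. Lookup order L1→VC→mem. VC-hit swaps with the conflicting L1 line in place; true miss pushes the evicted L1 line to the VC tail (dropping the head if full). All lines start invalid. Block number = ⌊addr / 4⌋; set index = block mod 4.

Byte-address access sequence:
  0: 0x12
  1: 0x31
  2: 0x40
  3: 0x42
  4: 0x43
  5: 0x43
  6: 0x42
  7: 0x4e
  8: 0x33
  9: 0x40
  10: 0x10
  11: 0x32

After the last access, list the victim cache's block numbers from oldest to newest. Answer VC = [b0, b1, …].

VC = [16, 4]

#0 0x12→b4/s0 MISS; vc=[]
#1 0x31→b12/s0 MISS; vc=[4]
#2 0x40→b16/s0 MISS; vc=[4,12]
#3 0x42→b16/s0 L1-HIT; vc=[4,12]
#4 0x43→b16/s0 L1-HIT; vc=[4,12]
#5 0x43→b16/s0 L1-HIT; vc=[4,12]
#6 0x42→b16/s0 L1-HIT; vc=[4,12]
#7 0x4e→b19/s3 MISS; vc=[4,12]
#8 0x33→b12/s0 VC-HIT; vc=[4,16]
#9 0x40→b16/s0 VC-HIT; vc=[4,12]
#10 0x10→b4/s0 VC-HIT; vc=[16,12]
#11 0x32→b12/s0 VC-HIT; vc=[16,4]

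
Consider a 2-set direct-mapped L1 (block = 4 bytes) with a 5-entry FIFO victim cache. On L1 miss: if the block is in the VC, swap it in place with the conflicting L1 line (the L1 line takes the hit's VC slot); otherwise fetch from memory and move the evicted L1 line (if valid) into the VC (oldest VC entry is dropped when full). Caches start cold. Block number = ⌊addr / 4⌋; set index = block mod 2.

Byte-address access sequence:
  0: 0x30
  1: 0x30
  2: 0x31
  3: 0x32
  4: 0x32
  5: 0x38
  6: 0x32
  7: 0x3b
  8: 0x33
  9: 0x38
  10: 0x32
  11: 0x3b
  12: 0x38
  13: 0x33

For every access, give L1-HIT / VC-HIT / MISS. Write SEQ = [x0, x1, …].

SEQ = [MISS, L1-HIT, L1-HIT, L1-HIT, L1-HIT, MISS, VC-HIT, VC-HIT, VC-HIT, VC-HIT, VC-HIT, VC-HIT, L1-HIT, VC-HIT]

  [0] addr=0x30 blk=12 s=0: MISS | VC []
  [1] addr=0x30 blk=12 s=0: L1-HIT | VC []
  [2] addr=0x31 blk=12 s=0: L1-HIT | VC []
  [3] addr=0x32 blk=12 s=0: L1-HIT | VC []
  [4] addr=0x32 blk=12 s=0: L1-HIT | VC []
  [5] addr=0x38 blk=14 s=0: MISS | VC [12]
  [6] addr=0x32 blk=12 s=0: VC-HIT | VC [14]
  [7] addr=0x3b blk=14 s=0: VC-HIT | VC [12]
  [8] addr=0x33 blk=12 s=0: VC-HIT | VC [14]
  [9] addr=0x38 blk=14 s=0: VC-HIT | VC [12]
  [10] addr=0x32 blk=12 s=0: VC-HIT | VC [14]
  [11] addr=0x3b blk=14 s=0: VC-HIT | VC [12]
  [12] addr=0x38 blk=14 s=0: L1-HIT | VC [12]
  [13] addr=0x33 blk=12 s=0: VC-HIT | VC [14]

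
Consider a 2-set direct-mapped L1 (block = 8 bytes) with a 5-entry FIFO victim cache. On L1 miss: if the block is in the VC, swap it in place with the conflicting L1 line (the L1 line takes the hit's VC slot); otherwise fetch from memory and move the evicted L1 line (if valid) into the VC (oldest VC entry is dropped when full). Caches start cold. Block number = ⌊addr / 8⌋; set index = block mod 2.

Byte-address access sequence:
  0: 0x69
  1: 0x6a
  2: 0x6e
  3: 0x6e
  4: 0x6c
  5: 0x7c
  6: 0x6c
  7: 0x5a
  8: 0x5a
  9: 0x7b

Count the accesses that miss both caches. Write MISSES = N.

MISSES = 3

  [0] addr=0x69 blk=13 s=1: MISS | VC []
  [1] addr=0x6a blk=13 s=1: L1-HIT | VC []
  [2] addr=0x6e blk=13 s=1: L1-HIT | VC []
  [3] addr=0x6e blk=13 s=1: L1-HIT | VC []
  [4] addr=0x6c blk=13 s=1: L1-HIT | VC []
  [5] addr=0x7c blk=15 s=1: MISS | VC [13]
  [6] addr=0x6c blk=13 s=1: VC-HIT | VC [15]
  [7] addr=0x5a blk=11 s=1: MISS | VC [15, 13]
  [8] addr=0x5a blk=11 s=1: L1-HIT | VC [15, 13]
  [9] addr=0x7b blk=15 s=1: VC-HIT | VC [11, 13]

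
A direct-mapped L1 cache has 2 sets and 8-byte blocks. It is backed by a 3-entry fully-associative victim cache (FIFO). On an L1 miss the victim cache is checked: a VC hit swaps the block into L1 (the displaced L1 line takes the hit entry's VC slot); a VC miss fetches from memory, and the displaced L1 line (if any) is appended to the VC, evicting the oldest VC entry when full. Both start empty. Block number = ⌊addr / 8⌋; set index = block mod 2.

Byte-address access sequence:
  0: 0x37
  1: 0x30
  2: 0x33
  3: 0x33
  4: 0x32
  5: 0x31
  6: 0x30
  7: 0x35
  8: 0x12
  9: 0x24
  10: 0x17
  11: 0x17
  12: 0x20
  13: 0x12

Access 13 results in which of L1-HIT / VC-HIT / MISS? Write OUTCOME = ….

OUTCOME = VC-HIT

  [0] addr=0x37 blk=6 s=0: MISS | VC []
  [1] addr=0x30 blk=6 s=0: L1-HIT | VC []
  [2] addr=0x33 blk=6 s=0: L1-HIT | VC []
  [3] addr=0x33 blk=6 s=0: L1-HIT | VC []
  [4] addr=0x32 blk=6 s=0: L1-HIT | VC []
  [5] addr=0x31 blk=6 s=0: L1-HIT | VC []
  [6] addr=0x30 blk=6 s=0: L1-HIT | VC []
  [7] addr=0x35 blk=6 s=0: L1-HIT | VC []
  [8] addr=0x12 blk=2 s=0: MISS | VC [6]
  [9] addr=0x24 blk=4 s=0: MISS | VC [6, 2]
  [10] addr=0x17 blk=2 s=0: VC-HIT | VC [6, 4]
  [11] addr=0x17 blk=2 s=0: L1-HIT | VC [6, 4]
  [12] addr=0x20 blk=4 s=0: VC-HIT | VC [6, 2]
  [13] addr=0x12 blk=2 s=0: VC-HIT | VC [6, 4]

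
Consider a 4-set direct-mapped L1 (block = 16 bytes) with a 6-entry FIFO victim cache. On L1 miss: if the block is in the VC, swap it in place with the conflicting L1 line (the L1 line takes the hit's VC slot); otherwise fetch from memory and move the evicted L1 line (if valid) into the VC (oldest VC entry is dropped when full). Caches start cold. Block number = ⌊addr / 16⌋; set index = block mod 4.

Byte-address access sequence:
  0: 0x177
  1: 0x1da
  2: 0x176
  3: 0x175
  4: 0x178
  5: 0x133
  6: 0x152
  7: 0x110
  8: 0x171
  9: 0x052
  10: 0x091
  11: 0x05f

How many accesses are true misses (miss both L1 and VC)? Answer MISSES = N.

MISSES = 7

#0 0x177→b23/s3 MISS; vc=[]
#1 0x1da→b29/s1 MISS; vc=[]
#2 0x176→b23/s3 L1-HIT; vc=[]
#3 0x175→b23/s3 L1-HIT; vc=[]
#4 0x178→b23/s3 L1-HIT; vc=[]
#5 0x133→b19/s3 MISS; vc=[23]
#6 0x152→b21/s1 MISS; vc=[23,29]
#7 0x110→b17/s1 MISS; vc=[23,29,21]
#8 0x171→b23/s3 VC-HIT; vc=[19,29,21]
#9 0x52→b5/s1 MISS; vc=[19,29,21,17]
#10 0x91→b9/s1 MISS; vc=[19,29,21,17,5]
#11 0x5f→b5/s1 VC-HIT; vc=[19,29,21,17,9]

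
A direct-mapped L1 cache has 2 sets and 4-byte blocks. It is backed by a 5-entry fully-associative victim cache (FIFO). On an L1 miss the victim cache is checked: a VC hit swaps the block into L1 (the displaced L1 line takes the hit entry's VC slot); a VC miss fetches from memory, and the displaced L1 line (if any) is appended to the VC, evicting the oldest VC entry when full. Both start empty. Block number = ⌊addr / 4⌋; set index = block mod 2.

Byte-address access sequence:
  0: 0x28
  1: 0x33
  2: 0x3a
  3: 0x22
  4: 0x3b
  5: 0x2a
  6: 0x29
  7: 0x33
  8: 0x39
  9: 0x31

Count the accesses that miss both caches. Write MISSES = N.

#0 0x28→b10/s0 MISS; vc=[]
#1 0x33→b12/s0 MISS; vc=[10]
#2 0x3a→b14/s0 MISS; vc=[10,12]
#3 0x22→b8/s0 MISS; vc=[10,12,14]
#4 0x3b→b14/s0 VC-HIT; vc=[10,12,8]
#5 0x2a→b10/s0 VC-HIT; vc=[14,12,8]
#6 0x29→b10/s0 L1-HIT; vc=[14,12,8]
#7 0x33→b12/s0 VC-HIT; vc=[14,10,8]
#8 0x39→b14/s0 VC-HIT; vc=[12,10,8]
#9 0x31→b12/s0 VC-HIT; vc=[14,10,8]

MISSES = 4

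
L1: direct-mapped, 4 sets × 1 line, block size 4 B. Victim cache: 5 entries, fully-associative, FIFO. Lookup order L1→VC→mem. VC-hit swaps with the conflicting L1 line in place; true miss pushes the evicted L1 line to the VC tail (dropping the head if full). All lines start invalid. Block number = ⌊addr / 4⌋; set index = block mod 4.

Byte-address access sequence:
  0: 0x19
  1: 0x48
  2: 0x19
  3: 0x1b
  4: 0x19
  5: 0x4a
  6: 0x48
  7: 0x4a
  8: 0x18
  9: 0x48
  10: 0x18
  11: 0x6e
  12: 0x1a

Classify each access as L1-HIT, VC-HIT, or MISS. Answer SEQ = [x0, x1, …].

SEQ = [MISS, MISS, VC-HIT, L1-HIT, L1-HIT, VC-HIT, L1-HIT, L1-HIT, VC-HIT, VC-HIT, VC-HIT, MISS, L1-HIT]

  [0] addr=0x19 blk=6 s=2: MISS | VC []
  [1] addr=0x48 blk=18 s=2: MISS | VC [6]
  [2] addr=0x19 blk=6 s=2: VC-HIT | VC [18]
  [3] addr=0x1b blk=6 s=2: L1-HIT | VC [18]
  [4] addr=0x19 blk=6 s=2: L1-HIT | VC [18]
  [5] addr=0x4a blk=18 s=2: VC-HIT | VC [6]
  [6] addr=0x48 blk=18 s=2: L1-HIT | VC [6]
  [7] addr=0x4a blk=18 s=2: L1-HIT | VC [6]
  [8] addr=0x18 blk=6 s=2: VC-HIT | VC [18]
  [9] addr=0x48 blk=18 s=2: VC-HIT | VC [6]
  [10] addr=0x18 blk=6 s=2: VC-HIT | VC [18]
  [11] addr=0x6e blk=27 s=3: MISS | VC [18]
  [12] addr=0x1a blk=6 s=2: L1-HIT | VC [18]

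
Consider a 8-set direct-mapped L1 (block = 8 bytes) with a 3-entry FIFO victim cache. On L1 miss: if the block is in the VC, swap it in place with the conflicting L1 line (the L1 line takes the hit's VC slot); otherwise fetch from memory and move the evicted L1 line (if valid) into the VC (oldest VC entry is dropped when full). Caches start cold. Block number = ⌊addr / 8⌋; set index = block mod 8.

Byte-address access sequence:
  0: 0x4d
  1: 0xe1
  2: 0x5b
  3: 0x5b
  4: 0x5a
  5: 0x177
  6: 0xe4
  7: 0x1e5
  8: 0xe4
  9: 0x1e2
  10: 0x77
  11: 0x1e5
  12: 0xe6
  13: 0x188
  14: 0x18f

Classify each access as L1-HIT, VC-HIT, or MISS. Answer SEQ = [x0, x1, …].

SEQ = [MISS, MISS, MISS, L1-HIT, L1-HIT, MISS, L1-HIT, MISS, VC-HIT, VC-HIT, MISS, L1-HIT, VC-HIT, MISS, L1-HIT]

0: 0x4d (blk 9, set 1) → MISS  vc=[]
1: 0xe1 (blk 28, set 4) → MISS  vc=[]
2: 0x5b (blk 11, set 3) → MISS  vc=[]
3: 0x5b (blk 11, set 3) → L1-HIT  vc=[]
4: 0x5a (blk 11, set 3) → L1-HIT  vc=[]
5: 0x177 (blk 46, set 6) → MISS  vc=[]
6: 0xe4 (blk 28, set 4) → L1-HIT  vc=[]
7: 0x1e5 (blk 60, set 4) → MISS  vc=[28]
8: 0xe4 (blk 28, set 4) → VC-HIT  vc=[60]
9: 0x1e2 (blk 60, set 4) → VC-HIT  vc=[28]
10: 0x77 (blk 14, set 6) → MISS  vc=[28, 46]
11: 0x1e5 (blk 60, set 4) → L1-HIT  vc=[28, 46]
12: 0xe6 (blk 28, set 4) → VC-HIT  vc=[60, 46]
13: 0x188 (blk 49, set 1) → MISS  vc=[60, 46, 9]
14: 0x18f (blk 49, set 1) → L1-HIT  vc=[60, 46, 9]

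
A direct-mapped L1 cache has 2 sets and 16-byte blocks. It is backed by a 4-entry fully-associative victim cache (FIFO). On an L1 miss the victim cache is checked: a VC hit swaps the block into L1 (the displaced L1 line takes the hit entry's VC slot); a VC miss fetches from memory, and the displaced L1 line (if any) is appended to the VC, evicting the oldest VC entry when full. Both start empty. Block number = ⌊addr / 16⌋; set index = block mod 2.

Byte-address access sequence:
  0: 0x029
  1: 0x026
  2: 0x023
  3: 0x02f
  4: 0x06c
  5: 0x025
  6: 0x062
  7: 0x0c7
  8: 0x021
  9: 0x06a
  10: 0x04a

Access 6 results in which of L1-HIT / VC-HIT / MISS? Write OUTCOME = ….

#0 0x29→b2/s0 MISS; vc=[]
#1 0x26→b2/s0 L1-HIT; vc=[]
#2 0x23→b2/s0 L1-HIT; vc=[]
#3 0x2f→b2/s0 L1-HIT; vc=[]
#4 0x6c→b6/s0 MISS; vc=[2]
#5 0x25→b2/s0 VC-HIT; vc=[6]
#6 0x62→b6/s0 VC-HIT; vc=[2]
#7 0xc7→b12/s0 MISS; vc=[2,6]
#8 0x21→b2/s0 VC-HIT; vc=[12,6]
#9 0x6a→b6/s0 VC-HIT; vc=[12,2]
#10 0x4a→b4/s0 MISS; vc=[12,2,6]

OUTCOME = VC-HIT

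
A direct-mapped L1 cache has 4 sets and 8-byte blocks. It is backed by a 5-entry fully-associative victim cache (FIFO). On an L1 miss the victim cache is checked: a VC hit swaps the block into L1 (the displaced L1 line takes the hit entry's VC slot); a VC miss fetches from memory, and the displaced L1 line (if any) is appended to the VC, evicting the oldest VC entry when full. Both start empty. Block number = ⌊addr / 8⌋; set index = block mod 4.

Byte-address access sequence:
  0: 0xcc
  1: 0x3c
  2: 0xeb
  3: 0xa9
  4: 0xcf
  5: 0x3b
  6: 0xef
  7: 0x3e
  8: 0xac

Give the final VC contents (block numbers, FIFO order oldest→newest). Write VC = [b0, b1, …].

  [0] addr=0xcc blk=25 s=1: MISS | VC []
  [1] addr=0x3c blk=7 s=3: MISS | VC []
  [2] addr=0xeb blk=29 s=1: MISS | VC [25]
  [3] addr=0xa9 blk=21 s=1: MISS | VC [25, 29]
  [4] addr=0xcf blk=25 s=1: VC-HIT | VC [21, 29]
  [5] addr=0x3b blk=7 s=3: L1-HIT | VC [21, 29]
  [6] addr=0xef blk=29 s=1: VC-HIT | VC [21, 25]
  [7] addr=0x3e blk=7 s=3: L1-HIT | VC [21, 25]
  [8] addr=0xac blk=21 s=1: VC-HIT | VC [29, 25]

VC = [29, 25]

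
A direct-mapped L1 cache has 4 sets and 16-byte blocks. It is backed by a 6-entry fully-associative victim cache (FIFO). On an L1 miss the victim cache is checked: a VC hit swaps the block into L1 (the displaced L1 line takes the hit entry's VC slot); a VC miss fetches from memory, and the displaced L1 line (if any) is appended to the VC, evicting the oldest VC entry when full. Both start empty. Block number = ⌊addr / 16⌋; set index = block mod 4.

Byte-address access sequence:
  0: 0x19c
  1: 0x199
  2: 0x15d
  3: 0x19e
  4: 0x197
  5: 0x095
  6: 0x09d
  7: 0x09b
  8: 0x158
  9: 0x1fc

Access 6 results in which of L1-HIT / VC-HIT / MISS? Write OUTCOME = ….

OUTCOME = L1-HIT

  [0] addr=0x19c blk=25 s=1: MISS | VC []
  [1] addr=0x199 blk=25 s=1: L1-HIT | VC []
  [2] addr=0x15d blk=21 s=1: MISS | VC [25]
  [3] addr=0x19e blk=25 s=1: VC-HIT | VC [21]
  [4] addr=0x197 blk=25 s=1: L1-HIT | VC [21]
  [5] addr=0x95 blk=9 s=1: MISS | VC [21, 25]
  [6] addr=0x9d blk=9 s=1: L1-HIT | VC [21, 25]
  [7] addr=0x9b blk=9 s=1: L1-HIT | VC [21, 25]
  [8] addr=0x158 blk=21 s=1: VC-HIT | VC [9, 25]
  [9] addr=0x1fc blk=31 s=3: MISS | VC [9, 25]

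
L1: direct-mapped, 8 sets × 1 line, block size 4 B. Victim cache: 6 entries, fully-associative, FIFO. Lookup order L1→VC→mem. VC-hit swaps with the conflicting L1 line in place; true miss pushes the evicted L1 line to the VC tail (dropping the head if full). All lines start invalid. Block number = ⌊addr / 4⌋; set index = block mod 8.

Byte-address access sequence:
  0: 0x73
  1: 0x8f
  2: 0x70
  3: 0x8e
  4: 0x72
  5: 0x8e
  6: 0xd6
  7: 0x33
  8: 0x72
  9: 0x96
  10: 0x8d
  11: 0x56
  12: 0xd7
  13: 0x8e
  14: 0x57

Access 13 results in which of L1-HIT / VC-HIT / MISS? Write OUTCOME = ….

OUTCOME = L1-HIT

#0 0x73→b28/s4 MISS; vc=[]
#1 0x8f→b35/s3 MISS; vc=[]
#2 0x70→b28/s4 L1-HIT; vc=[]
#3 0x8e→b35/s3 L1-HIT; vc=[]
#4 0x72→b28/s4 L1-HIT; vc=[]
#5 0x8e→b35/s3 L1-HIT; vc=[]
#6 0xd6→b53/s5 MISS; vc=[]
#7 0x33→b12/s4 MISS; vc=[28]
#8 0x72→b28/s4 VC-HIT; vc=[12]
#9 0x96→b37/s5 MISS; vc=[12,53]
#10 0x8d→b35/s3 L1-HIT; vc=[12,53]
#11 0x56→b21/s5 MISS; vc=[12,53,37]
#12 0xd7→b53/s5 VC-HIT; vc=[12,21,37]
#13 0x8e→b35/s3 L1-HIT; vc=[12,21,37]
#14 0x57→b21/s5 VC-HIT; vc=[12,53,37]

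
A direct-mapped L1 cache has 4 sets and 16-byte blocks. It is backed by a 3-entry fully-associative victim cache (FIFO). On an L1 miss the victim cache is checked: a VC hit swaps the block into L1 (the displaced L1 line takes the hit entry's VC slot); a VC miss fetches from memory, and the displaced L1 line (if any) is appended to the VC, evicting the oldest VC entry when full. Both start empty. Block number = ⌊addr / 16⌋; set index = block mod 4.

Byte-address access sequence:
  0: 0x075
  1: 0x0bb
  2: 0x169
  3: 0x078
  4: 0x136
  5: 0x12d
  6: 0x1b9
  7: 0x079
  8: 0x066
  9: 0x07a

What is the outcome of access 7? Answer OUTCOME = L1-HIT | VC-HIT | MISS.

OUTCOME = VC-HIT

  [0] addr=0x75 blk=7 s=3: MISS | VC []
  [1] addr=0xbb blk=11 s=3: MISS | VC [7]
  [2] addr=0x169 blk=22 s=2: MISS | VC [7]
  [3] addr=0x78 blk=7 s=3: VC-HIT | VC [11]
  [4] addr=0x136 blk=19 s=3: MISS | VC [11, 7]
  [5] addr=0x12d blk=18 s=2: MISS | VC [11, 7, 22]
  [6] addr=0x1b9 blk=27 s=3: MISS | VC [7, 22, 19]
  [7] addr=0x79 blk=7 s=3: VC-HIT | VC [27, 22, 19]
  [8] addr=0x66 blk=6 s=2: MISS | VC [22, 19, 18]
  [9] addr=0x7a blk=7 s=3: L1-HIT | VC [22, 19, 18]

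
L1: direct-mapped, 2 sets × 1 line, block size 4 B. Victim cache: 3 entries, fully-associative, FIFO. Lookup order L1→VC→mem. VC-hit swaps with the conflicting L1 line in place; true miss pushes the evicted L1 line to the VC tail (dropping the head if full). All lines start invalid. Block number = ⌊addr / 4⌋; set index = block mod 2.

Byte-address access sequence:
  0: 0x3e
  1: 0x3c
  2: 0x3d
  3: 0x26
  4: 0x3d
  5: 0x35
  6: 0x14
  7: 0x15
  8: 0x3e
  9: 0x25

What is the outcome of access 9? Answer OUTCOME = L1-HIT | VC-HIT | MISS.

OUTCOME = VC-HIT

#0 0x3e→b15/s1 MISS; vc=[]
#1 0x3c→b15/s1 L1-HIT; vc=[]
#2 0x3d→b15/s1 L1-HIT; vc=[]
#3 0x26→b9/s1 MISS; vc=[15]
#4 0x3d→b15/s1 VC-HIT; vc=[9]
#5 0x35→b13/s1 MISS; vc=[9,15]
#6 0x14→b5/s1 MISS; vc=[9,15,13]
#7 0x15→b5/s1 L1-HIT; vc=[9,15,13]
#8 0x3e→b15/s1 VC-HIT; vc=[9,5,13]
#9 0x25→b9/s1 VC-HIT; vc=[15,5,13]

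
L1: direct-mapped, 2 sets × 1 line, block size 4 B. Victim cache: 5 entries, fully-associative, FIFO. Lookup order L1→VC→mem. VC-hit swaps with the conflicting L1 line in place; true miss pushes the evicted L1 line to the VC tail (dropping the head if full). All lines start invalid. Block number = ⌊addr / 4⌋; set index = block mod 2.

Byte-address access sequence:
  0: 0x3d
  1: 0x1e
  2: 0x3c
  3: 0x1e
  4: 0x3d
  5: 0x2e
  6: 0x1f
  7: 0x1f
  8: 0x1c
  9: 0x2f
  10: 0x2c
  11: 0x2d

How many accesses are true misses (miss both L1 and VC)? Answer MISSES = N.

0: 0x3d (blk 15, set 1) → MISS  vc=[]
1: 0x1e (blk 7, set 1) → MISS  vc=[15]
2: 0x3c (blk 15, set 1) → VC-HIT  vc=[7]
3: 0x1e (blk 7, set 1) → VC-HIT  vc=[15]
4: 0x3d (blk 15, set 1) → VC-HIT  vc=[7]
5: 0x2e (blk 11, set 1) → MISS  vc=[7, 15]
6: 0x1f (blk 7, set 1) → VC-HIT  vc=[11, 15]
7: 0x1f (blk 7, set 1) → L1-HIT  vc=[11, 15]
8: 0x1c (blk 7, set 1) → L1-HIT  vc=[11, 15]
9: 0x2f (blk 11, set 1) → VC-HIT  vc=[7, 15]
10: 0x2c (blk 11, set 1) → L1-HIT  vc=[7, 15]
11: 0x2d (blk 11, set 1) → L1-HIT  vc=[7, 15]

MISSES = 3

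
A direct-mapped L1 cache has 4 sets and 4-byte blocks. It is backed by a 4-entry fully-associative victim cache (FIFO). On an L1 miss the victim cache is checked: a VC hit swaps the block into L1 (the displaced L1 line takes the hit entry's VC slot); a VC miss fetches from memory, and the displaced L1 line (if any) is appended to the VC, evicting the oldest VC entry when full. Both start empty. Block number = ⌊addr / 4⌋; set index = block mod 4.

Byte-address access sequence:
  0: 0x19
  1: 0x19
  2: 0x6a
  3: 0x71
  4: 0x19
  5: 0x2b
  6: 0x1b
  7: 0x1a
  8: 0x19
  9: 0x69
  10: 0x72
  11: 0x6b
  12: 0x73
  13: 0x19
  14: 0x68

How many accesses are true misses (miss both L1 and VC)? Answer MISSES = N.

#0 0x19→b6/s2 MISS; vc=[]
#1 0x19→b6/s2 L1-HIT; vc=[]
#2 0x6a→b26/s2 MISS; vc=[6]
#3 0x71→b28/s0 MISS; vc=[6]
#4 0x19→b6/s2 VC-HIT; vc=[26]
#5 0x2b→b10/s2 MISS; vc=[26,6]
#6 0x1b→b6/s2 VC-HIT; vc=[26,10]
#7 0x1a→b6/s2 L1-HIT; vc=[26,10]
#8 0x19→b6/s2 L1-HIT; vc=[26,10]
#9 0x69→b26/s2 VC-HIT; vc=[6,10]
#10 0x72→b28/s0 L1-HIT; vc=[6,10]
#11 0x6b→b26/s2 L1-HIT; vc=[6,10]
#12 0x73→b28/s0 L1-HIT; vc=[6,10]
#13 0x19→b6/s2 VC-HIT; vc=[26,10]
#14 0x68→b26/s2 VC-HIT; vc=[6,10]

MISSES = 4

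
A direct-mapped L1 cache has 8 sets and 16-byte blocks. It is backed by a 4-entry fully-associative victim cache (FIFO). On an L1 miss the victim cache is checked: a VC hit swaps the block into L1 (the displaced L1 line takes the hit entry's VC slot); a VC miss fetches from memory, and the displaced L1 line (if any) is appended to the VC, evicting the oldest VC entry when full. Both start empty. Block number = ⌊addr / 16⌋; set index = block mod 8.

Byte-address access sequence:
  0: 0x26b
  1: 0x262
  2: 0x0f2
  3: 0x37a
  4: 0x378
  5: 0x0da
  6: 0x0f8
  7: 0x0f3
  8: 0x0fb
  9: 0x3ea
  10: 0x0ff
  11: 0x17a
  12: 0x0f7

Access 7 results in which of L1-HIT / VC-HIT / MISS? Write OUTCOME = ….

0: 0x26b (blk 38, set 6) → MISS  vc=[]
1: 0x262 (blk 38, set 6) → L1-HIT  vc=[]
2: 0xf2 (blk 15, set 7) → MISS  vc=[]
3: 0x37a (blk 55, set 7) → MISS  vc=[15]
4: 0x378 (blk 55, set 7) → L1-HIT  vc=[15]
5: 0xda (blk 13, set 5) → MISS  vc=[15]
6: 0xf8 (blk 15, set 7) → VC-HIT  vc=[55]
7: 0xf3 (blk 15, set 7) → L1-HIT  vc=[55]
8: 0xfb (blk 15, set 7) → L1-HIT  vc=[55]
9: 0x3ea (blk 62, set 6) → MISS  vc=[55, 38]
10: 0xff (blk 15, set 7) → L1-HIT  vc=[55, 38]
11: 0x17a (blk 23, set 7) → MISS  vc=[55, 38, 15]
12: 0xf7 (blk 15, set 7) → VC-HIT  vc=[55, 38, 23]

OUTCOME = L1-HIT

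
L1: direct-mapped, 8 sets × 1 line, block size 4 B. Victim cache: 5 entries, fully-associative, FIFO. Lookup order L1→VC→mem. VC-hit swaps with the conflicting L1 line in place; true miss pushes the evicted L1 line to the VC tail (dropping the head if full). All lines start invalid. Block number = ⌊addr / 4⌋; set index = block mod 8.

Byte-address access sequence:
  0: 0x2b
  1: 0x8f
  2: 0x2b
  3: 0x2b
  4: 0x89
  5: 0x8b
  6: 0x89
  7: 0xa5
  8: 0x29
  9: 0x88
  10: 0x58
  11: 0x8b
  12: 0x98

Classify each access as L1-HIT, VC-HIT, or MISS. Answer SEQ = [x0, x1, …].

SEQ = [MISS, MISS, L1-HIT, L1-HIT, MISS, L1-HIT, L1-HIT, MISS, VC-HIT, VC-HIT, MISS, L1-HIT, MISS]

  [0] addr=0x2b blk=10 s=2: MISS | VC []
  [1] addr=0x8f blk=35 s=3: MISS | VC []
  [2] addr=0x2b blk=10 s=2: L1-HIT | VC []
  [3] addr=0x2b blk=10 s=2: L1-HIT | VC []
  [4] addr=0x89 blk=34 s=2: MISS | VC [10]
  [5] addr=0x8b blk=34 s=2: L1-HIT | VC [10]
  [6] addr=0x89 blk=34 s=2: L1-HIT | VC [10]
  [7] addr=0xa5 blk=41 s=1: MISS | VC [10]
  [8] addr=0x29 blk=10 s=2: VC-HIT | VC [34]
  [9] addr=0x88 blk=34 s=2: VC-HIT | VC [10]
  [10] addr=0x58 blk=22 s=6: MISS | VC [10]
  [11] addr=0x8b blk=34 s=2: L1-HIT | VC [10]
  [12] addr=0x98 blk=38 s=6: MISS | VC [10, 22]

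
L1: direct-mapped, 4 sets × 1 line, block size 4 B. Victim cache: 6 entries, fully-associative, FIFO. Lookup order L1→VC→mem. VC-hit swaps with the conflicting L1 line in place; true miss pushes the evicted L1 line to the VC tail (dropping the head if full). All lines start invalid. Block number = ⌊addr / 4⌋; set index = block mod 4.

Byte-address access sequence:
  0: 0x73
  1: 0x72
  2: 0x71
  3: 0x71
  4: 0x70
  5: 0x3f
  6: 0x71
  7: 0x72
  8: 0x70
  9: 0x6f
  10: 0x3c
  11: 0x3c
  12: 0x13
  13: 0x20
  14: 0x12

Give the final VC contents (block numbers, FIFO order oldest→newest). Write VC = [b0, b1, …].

#0 0x73→b28/s0 MISS; vc=[]
#1 0x72→b28/s0 L1-HIT; vc=[]
#2 0x71→b28/s0 L1-HIT; vc=[]
#3 0x71→b28/s0 L1-HIT; vc=[]
#4 0x70→b28/s0 L1-HIT; vc=[]
#5 0x3f→b15/s3 MISS; vc=[]
#6 0x71→b28/s0 L1-HIT; vc=[]
#7 0x72→b28/s0 L1-HIT; vc=[]
#8 0x70→b28/s0 L1-HIT; vc=[]
#9 0x6f→b27/s3 MISS; vc=[15]
#10 0x3c→b15/s3 VC-HIT; vc=[27]
#11 0x3c→b15/s3 L1-HIT; vc=[27]
#12 0x13→b4/s0 MISS; vc=[27,28]
#13 0x20→b8/s0 MISS; vc=[27,28,4]
#14 0x12→b4/s0 VC-HIT; vc=[27,28,8]

VC = [27, 28, 8]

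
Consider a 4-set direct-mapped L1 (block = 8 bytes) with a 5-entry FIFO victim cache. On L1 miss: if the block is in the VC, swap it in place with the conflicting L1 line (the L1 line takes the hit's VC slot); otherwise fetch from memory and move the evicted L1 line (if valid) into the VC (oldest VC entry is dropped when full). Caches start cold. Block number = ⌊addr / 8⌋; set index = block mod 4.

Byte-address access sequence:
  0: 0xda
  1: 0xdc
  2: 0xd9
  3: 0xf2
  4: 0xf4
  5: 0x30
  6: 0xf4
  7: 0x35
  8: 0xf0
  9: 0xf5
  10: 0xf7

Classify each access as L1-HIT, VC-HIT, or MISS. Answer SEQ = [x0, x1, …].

SEQ = [MISS, L1-HIT, L1-HIT, MISS, L1-HIT, MISS, VC-HIT, VC-HIT, VC-HIT, L1-HIT, L1-HIT]

  [0] addr=0xda blk=27 s=3: MISS | VC []
  [1] addr=0xdc blk=27 s=3: L1-HIT | VC []
  [2] addr=0xd9 blk=27 s=3: L1-HIT | VC []
  [3] addr=0xf2 blk=30 s=2: MISS | VC []
  [4] addr=0xf4 blk=30 s=2: L1-HIT | VC []
  [5] addr=0x30 blk=6 s=2: MISS | VC [30]
  [6] addr=0xf4 blk=30 s=2: VC-HIT | VC [6]
  [7] addr=0x35 blk=6 s=2: VC-HIT | VC [30]
  [8] addr=0xf0 blk=30 s=2: VC-HIT | VC [6]
  [9] addr=0xf5 blk=30 s=2: L1-HIT | VC [6]
  [10] addr=0xf7 blk=30 s=2: L1-HIT | VC [6]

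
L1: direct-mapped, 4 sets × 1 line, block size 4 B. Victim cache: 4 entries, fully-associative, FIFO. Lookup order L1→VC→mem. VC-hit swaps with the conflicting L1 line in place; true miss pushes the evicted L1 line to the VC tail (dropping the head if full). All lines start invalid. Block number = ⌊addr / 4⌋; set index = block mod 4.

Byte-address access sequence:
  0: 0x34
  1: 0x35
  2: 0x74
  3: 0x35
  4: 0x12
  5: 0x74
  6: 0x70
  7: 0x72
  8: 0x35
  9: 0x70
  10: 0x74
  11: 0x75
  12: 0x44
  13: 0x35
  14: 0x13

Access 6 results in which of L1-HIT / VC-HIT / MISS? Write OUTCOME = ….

OUTCOME = MISS

  [0] addr=0x34 blk=13 s=1: MISS | VC []
  [1] addr=0x35 blk=13 s=1: L1-HIT | VC []
  [2] addr=0x74 blk=29 s=1: MISS | VC [13]
  [3] addr=0x35 blk=13 s=1: VC-HIT | VC [29]
  [4] addr=0x12 blk=4 s=0: MISS | VC [29]
  [5] addr=0x74 blk=29 s=1: VC-HIT | VC [13]
  [6] addr=0x70 blk=28 s=0: MISS | VC [13, 4]
  [7] addr=0x72 blk=28 s=0: L1-HIT | VC [13, 4]
  [8] addr=0x35 blk=13 s=1: VC-HIT | VC [29, 4]
  [9] addr=0x70 blk=28 s=0: L1-HIT | VC [29, 4]
  [10] addr=0x74 blk=29 s=1: VC-HIT | VC [13, 4]
  [11] addr=0x75 blk=29 s=1: L1-HIT | VC [13, 4]
  [12] addr=0x44 blk=17 s=1: MISS | VC [13, 4, 29]
  [13] addr=0x35 blk=13 s=1: VC-HIT | VC [17, 4, 29]
  [14] addr=0x13 blk=4 s=0: VC-HIT | VC [17, 28, 29]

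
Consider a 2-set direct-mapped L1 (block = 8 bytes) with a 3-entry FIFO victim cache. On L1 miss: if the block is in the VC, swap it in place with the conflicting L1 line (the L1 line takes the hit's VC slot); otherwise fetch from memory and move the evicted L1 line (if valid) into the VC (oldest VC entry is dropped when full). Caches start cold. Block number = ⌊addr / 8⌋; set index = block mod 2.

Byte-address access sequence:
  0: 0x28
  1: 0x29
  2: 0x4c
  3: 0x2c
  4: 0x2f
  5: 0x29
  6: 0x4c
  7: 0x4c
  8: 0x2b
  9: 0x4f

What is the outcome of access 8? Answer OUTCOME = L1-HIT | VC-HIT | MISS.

#0 0x28→b5/s1 MISS; vc=[]
#1 0x29→b5/s1 L1-HIT; vc=[]
#2 0x4c→b9/s1 MISS; vc=[5]
#3 0x2c→b5/s1 VC-HIT; vc=[9]
#4 0x2f→b5/s1 L1-HIT; vc=[9]
#5 0x29→b5/s1 L1-HIT; vc=[9]
#6 0x4c→b9/s1 VC-HIT; vc=[5]
#7 0x4c→b9/s1 L1-HIT; vc=[5]
#8 0x2b→b5/s1 VC-HIT; vc=[9]
#9 0x4f→b9/s1 VC-HIT; vc=[5]

OUTCOME = VC-HIT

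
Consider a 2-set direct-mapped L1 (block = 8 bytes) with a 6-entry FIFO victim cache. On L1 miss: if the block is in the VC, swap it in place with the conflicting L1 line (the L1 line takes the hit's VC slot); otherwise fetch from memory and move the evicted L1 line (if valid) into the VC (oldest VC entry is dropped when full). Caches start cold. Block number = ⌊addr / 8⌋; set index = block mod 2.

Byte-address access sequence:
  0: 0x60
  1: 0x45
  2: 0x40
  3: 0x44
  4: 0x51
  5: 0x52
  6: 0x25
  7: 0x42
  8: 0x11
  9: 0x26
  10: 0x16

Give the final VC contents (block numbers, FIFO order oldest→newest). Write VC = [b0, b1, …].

  [0] addr=0x60 blk=12 s=0: MISS | VC []
  [1] addr=0x45 blk=8 s=0: MISS | VC [12]
  [2] addr=0x40 blk=8 s=0: L1-HIT | VC [12]
  [3] addr=0x44 blk=8 s=0: L1-HIT | VC [12]
  [4] addr=0x51 blk=10 s=0: MISS | VC [12, 8]
  [5] addr=0x52 blk=10 s=0: L1-HIT | VC [12, 8]
  [6] addr=0x25 blk=4 s=0: MISS | VC [12, 8, 10]
  [7] addr=0x42 blk=8 s=0: VC-HIT | VC [12, 4, 10]
  [8] addr=0x11 blk=2 s=0: MISS | VC [12, 4, 10, 8]
  [9] addr=0x26 blk=4 s=0: VC-HIT | VC [12, 2, 10, 8]
  [10] addr=0x16 blk=2 s=0: VC-HIT | VC [12, 4, 10, 8]

VC = [12, 4, 10, 8]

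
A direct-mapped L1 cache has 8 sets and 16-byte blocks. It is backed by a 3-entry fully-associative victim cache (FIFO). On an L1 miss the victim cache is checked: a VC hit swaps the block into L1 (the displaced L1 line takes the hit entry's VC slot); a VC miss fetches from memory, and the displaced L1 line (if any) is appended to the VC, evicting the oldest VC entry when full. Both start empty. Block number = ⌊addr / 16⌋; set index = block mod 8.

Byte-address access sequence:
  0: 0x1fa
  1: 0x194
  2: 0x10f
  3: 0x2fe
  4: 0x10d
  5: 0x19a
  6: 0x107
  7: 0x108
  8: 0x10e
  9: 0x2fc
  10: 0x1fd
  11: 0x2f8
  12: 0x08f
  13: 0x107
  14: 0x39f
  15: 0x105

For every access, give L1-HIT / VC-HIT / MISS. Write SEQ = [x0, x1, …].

#0 0x1fa→b31/s7 MISS; vc=[]
#1 0x194→b25/s1 MISS; vc=[]
#2 0x10f→b16/s0 MISS; vc=[]
#3 0x2fe→b47/s7 MISS; vc=[31]
#4 0x10d→b16/s0 L1-HIT; vc=[31]
#5 0x19a→b25/s1 L1-HIT; vc=[31]
#6 0x107→b16/s0 L1-HIT; vc=[31]
#7 0x108→b16/s0 L1-HIT; vc=[31]
#8 0x10e→b16/s0 L1-HIT; vc=[31]
#9 0x2fc→b47/s7 L1-HIT; vc=[31]
#10 0x1fd→b31/s7 VC-HIT; vc=[47]
#11 0x2f8→b47/s7 VC-HIT; vc=[31]
#12 0x8f→b8/s0 MISS; vc=[31,16]
#13 0x107→b16/s0 VC-HIT; vc=[31,8]
#14 0x39f→b57/s1 MISS; vc=[31,8,25]
#15 0x105→b16/s0 L1-HIT; vc=[31,8,25]

SEQ = [MISS, MISS, MISS, MISS, L1-HIT, L1-HIT, L1-HIT, L1-HIT, L1-HIT, L1-HIT, VC-HIT, VC-HIT, MISS, VC-HIT, MISS, L1-HIT]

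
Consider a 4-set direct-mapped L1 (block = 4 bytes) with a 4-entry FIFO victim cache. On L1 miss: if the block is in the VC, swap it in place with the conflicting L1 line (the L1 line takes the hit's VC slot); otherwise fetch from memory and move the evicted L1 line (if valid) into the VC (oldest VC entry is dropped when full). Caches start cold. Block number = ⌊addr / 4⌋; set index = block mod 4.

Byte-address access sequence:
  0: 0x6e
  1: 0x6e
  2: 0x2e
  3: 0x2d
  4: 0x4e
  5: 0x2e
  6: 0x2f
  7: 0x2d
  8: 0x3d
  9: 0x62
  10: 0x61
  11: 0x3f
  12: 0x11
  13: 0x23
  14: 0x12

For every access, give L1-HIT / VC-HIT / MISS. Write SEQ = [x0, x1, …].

SEQ = [MISS, L1-HIT, MISS, L1-HIT, MISS, VC-HIT, L1-HIT, L1-HIT, MISS, MISS, L1-HIT, L1-HIT, MISS, MISS, VC-HIT]

  [0] addr=0x6e blk=27 s=3: MISS | VC []
  [1] addr=0x6e blk=27 s=3: L1-HIT | VC []
  [2] addr=0x2e blk=11 s=3: MISS | VC [27]
  [3] addr=0x2d blk=11 s=3: L1-HIT | VC [27]
  [4] addr=0x4e blk=19 s=3: MISS | VC [27, 11]
  [5] addr=0x2e blk=11 s=3: VC-HIT | VC [27, 19]
  [6] addr=0x2f blk=11 s=3: L1-HIT | VC [27, 19]
  [7] addr=0x2d blk=11 s=3: L1-HIT | VC [27, 19]
  [8] addr=0x3d blk=15 s=3: MISS | VC [27, 19, 11]
  [9] addr=0x62 blk=24 s=0: MISS | VC [27, 19, 11]
  [10] addr=0x61 blk=24 s=0: L1-HIT | VC [27, 19, 11]
  [11] addr=0x3f blk=15 s=3: L1-HIT | VC [27, 19, 11]
  [12] addr=0x11 blk=4 s=0: MISS | VC [27, 19, 11, 24]
  [13] addr=0x23 blk=8 s=0: MISS | VC [19, 11, 24, 4]
  [14] addr=0x12 blk=4 s=0: VC-HIT | VC [19, 11, 24, 8]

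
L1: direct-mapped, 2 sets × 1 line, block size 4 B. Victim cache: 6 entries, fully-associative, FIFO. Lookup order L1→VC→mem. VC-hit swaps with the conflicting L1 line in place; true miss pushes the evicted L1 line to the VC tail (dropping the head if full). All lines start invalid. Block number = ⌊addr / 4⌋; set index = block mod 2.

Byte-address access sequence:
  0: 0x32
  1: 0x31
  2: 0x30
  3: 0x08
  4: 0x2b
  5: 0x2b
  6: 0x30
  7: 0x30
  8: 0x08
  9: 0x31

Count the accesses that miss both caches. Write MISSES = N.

MISSES = 3

#0 0x32→b12/s0 MISS; vc=[]
#1 0x31→b12/s0 L1-HIT; vc=[]
#2 0x30→b12/s0 L1-HIT; vc=[]
#3 0x8→b2/s0 MISS; vc=[12]
#4 0x2b→b10/s0 MISS; vc=[12,2]
#5 0x2b→b10/s0 L1-HIT; vc=[12,2]
#6 0x30→b12/s0 VC-HIT; vc=[10,2]
#7 0x30→b12/s0 L1-HIT; vc=[10,2]
#8 0x8→b2/s0 VC-HIT; vc=[10,12]
#9 0x31→b12/s0 VC-HIT; vc=[10,2]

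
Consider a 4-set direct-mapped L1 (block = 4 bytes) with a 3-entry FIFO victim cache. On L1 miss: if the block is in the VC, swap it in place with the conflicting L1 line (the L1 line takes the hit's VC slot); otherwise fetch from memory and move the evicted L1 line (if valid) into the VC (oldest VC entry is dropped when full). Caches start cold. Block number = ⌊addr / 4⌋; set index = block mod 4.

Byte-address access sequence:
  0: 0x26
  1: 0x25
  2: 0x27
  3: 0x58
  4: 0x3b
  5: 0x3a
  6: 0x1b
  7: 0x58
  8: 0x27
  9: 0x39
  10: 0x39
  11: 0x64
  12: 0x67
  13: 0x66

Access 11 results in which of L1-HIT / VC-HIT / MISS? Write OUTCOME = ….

0: 0x26 (blk 9, set 1) → MISS  vc=[]
1: 0x25 (blk 9, set 1) → L1-HIT  vc=[]
2: 0x27 (blk 9, set 1) → L1-HIT  vc=[]
3: 0x58 (blk 22, set 2) → MISS  vc=[]
4: 0x3b (blk 14, set 2) → MISS  vc=[22]
5: 0x3a (blk 14, set 2) → L1-HIT  vc=[22]
6: 0x1b (blk 6, set 2) → MISS  vc=[22, 14]
7: 0x58 (blk 22, set 2) → VC-HIT  vc=[6, 14]
8: 0x27 (blk 9, set 1) → L1-HIT  vc=[6, 14]
9: 0x39 (blk 14, set 2) → VC-HIT  vc=[6, 22]
10: 0x39 (blk 14, set 2) → L1-HIT  vc=[6, 22]
11: 0x64 (blk 25, set 1) → MISS  vc=[6, 22, 9]
12: 0x67 (blk 25, set 1) → L1-HIT  vc=[6, 22, 9]
13: 0x66 (blk 25, set 1) → L1-HIT  vc=[6, 22, 9]

OUTCOME = MISS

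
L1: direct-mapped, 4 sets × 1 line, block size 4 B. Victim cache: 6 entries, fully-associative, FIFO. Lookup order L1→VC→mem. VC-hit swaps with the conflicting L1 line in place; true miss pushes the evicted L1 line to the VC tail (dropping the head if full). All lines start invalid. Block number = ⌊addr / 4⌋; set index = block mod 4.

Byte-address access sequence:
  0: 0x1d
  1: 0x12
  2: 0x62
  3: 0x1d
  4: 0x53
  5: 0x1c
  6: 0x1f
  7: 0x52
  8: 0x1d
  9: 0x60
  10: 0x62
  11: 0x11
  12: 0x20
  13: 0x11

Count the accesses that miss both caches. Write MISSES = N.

0: 0x1d (blk 7, set 3) → MISS  vc=[]
1: 0x12 (blk 4, set 0) → MISS  vc=[]
2: 0x62 (blk 24, set 0) → MISS  vc=[4]
3: 0x1d (blk 7, set 3) → L1-HIT  vc=[4]
4: 0x53 (blk 20, set 0) → MISS  vc=[4, 24]
5: 0x1c (blk 7, set 3) → L1-HIT  vc=[4, 24]
6: 0x1f (blk 7, set 3) → L1-HIT  vc=[4, 24]
7: 0x52 (blk 20, set 0) → L1-HIT  vc=[4, 24]
8: 0x1d (blk 7, set 3) → L1-HIT  vc=[4, 24]
9: 0x60 (blk 24, set 0) → VC-HIT  vc=[4, 20]
10: 0x62 (blk 24, set 0) → L1-HIT  vc=[4, 20]
11: 0x11 (blk 4, set 0) → VC-HIT  vc=[24, 20]
12: 0x20 (blk 8, set 0) → MISS  vc=[24, 20, 4]
13: 0x11 (blk 4, set 0) → VC-HIT  vc=[24, 20, 8]

MISSES = 5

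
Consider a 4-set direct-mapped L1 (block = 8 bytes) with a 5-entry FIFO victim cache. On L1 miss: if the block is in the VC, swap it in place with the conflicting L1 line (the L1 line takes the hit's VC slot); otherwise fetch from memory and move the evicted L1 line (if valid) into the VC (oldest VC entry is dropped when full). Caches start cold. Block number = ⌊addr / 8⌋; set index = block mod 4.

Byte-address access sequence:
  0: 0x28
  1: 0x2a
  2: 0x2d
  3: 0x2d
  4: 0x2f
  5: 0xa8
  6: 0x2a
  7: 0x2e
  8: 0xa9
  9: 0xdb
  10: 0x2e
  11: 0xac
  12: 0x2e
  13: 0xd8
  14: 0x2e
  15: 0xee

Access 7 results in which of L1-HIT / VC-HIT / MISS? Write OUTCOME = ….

0: 0x28 (blk 5, set 1) → MISS  vc=[]
1: 0x2a (blk 5, set 1) → L1-HIT  vc=[]
2: 0x2d (blk 5, set 1) → L1-HIT  vc=[]
3: 0x2d (blk 5, set 1) → L1-HIT  vc=[]
4: 0x2f (blk 5, set 1) → L1-HIT  vc=[]
5: 0xa8 (blk 21, set 1) → MISS  vc=[5]
6: 0x2a (blk 5, set 1) → VC-HIT  vc=[21]
7: 0x2e (blk 5, set 1) → L1-HIT  vc=[21]
8: 0xa9 (blk 21, set 1) → VC-HIT  vc=[5]
9: 0xdb (blk 27, set 3) → MISS  vc=[5]
10: 0x2e (blk 5, set 1) → VC-HIT  vc=[21]
11: 0xac (blk 21, set 1) → VC-HIT  vc=[5]
12: 0x2e (blk 5, set 1) → VC-HIT  vc=[21]
13: 0xd8 (blk 27, set 3) → L1-HIT  vc=[21]
14: 0x2e (blk 5, set 1) → L1-HIT  vc=[21]
15: 0xee (blk 29, set 1) → MISS  vc=[21, 5]

OUTCOME = L1-HIT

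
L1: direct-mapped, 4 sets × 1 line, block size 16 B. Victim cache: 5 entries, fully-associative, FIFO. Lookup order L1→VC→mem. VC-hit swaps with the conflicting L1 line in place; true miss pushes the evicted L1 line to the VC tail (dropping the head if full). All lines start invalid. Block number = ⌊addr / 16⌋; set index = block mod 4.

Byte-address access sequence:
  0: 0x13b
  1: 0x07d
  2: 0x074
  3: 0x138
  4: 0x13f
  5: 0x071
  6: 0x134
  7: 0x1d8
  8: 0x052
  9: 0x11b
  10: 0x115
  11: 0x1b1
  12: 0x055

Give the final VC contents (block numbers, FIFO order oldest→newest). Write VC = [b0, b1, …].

VC = [7, 29, 17, 19]

0: 0x13b (blk 19, set 3) → MISS  vc=[]
1: 0x7d (blk 7, set 3) → MISS  vc=[19]
2: 0x74 (blk 7, set 3) → L1-HIT  vc=[19]
3: 0x138 (blk 19, set 3) → VC-HIT  vc=[7]
4: 0x13f (blk 19, set 3) → L1-HIT  vc=[7]
5: 0x71 (blk 7, set 3) → VC-HIT  vc=[19]
6: 0x134 (blk 19, set 3) → VC-HIT  vc=[7]
7: 0x1d8 (blk 29, set 1) → MISS  vc=[7]
8: 0x52 (blk 5, set 1) → MISS  vc=[7, 29]
9: 0x11b (blk 17, set 1) → MISS  vc=[7, 29, 5]
10: 0x115 (blk 17, set 1) → L1-HIT  vc=[7, 29, 5]
11: 0x1b1 (blk 27, set 3) → MISS  vc=[7, 29, 5, 19]
12: 0x55 (blk 5, set 1) → VC-HIT  vc=[7, 29, 17, 19]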